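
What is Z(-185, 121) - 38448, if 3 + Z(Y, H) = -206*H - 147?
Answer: -63524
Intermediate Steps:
Z(Y, H) = -150 - 206*H (Z(Y, H) = -3 + (-206*H - 147) = -3 + (-147 - 206*H) = -150 - 206*H)
Z(-185, 121) - 38448 = (-150 - 206*121) - 38448 = (-150 - 24926) - 38448 = -25076 - 38448 = -63524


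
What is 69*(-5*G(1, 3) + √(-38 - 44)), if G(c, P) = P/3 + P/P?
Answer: -690 + 69*I*√82 ≈ -690.0 + 624.82*I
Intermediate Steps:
G(c, P) = 1 + P/3 (G(c, P) = P*(⅓) + 1 = P/3 + 1 = 1 + P/3)
69*(-5*G(1, 3) + √(-38 - 44)) = 69*(-5*(1 + (⅓)*3) + √(-38 - 44)) = 69*(-5*(1 + 1) + √(-82)) = 69*(-5*2 + I*√82) = 69*(-10 + I*√82) = -690 + 69*I*√82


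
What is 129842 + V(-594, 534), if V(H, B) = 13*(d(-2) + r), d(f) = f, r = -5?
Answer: 129751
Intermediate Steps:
V(H, B) = -91 (V(H, B) = 13*(-2 - 5) = 13*(-7) = -91)
129842 + V(-594, 534) = 129842 - 91 = 129751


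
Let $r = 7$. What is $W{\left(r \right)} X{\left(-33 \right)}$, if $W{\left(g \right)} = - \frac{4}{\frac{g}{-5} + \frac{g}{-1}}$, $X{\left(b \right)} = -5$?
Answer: $- \frac{50}{21} \approx -2.381$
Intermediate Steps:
$W{\left(g \right)} = \frac{10}{3 g}$ ($W{\left(g \right)} = - \frac{4}{g \left(- \frac{1}{5}\right) + g \left(-1\right)} = - \frac{4}{- \frac{g}{5} - g} = - \frac{4}{\left(- \frac{6}{5}\right) g} = - 4 \left(- \frac{5}{6 g}\right) = \frac{10}{3 g}$)
$W{\left(r \right)} X{\left(-33 \right)} = \frac{10}{3 \cdot 7} \left(-5\right) = \frac{10}{3} \cdot \frac{1}{7} \left(-5\right) = \frac{10}{21} \left(-5\right) = - \frac{50}{21}$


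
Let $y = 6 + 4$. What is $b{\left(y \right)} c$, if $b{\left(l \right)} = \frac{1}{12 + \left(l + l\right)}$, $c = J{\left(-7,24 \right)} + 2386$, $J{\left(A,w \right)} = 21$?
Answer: $\frac{2407}{32} \approx 75.219$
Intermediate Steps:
$c = 2407$ ($c = 21 + 2386 = 2407$)
$y = 10$
$b{\left(l \right)} = \frac{1}{12 + 2 l}$
$b{\left(y \right)} c = \frac{1}{2 \left(6 + 10\right)} 2407 = \frac{1}{2 \cdot 16} \cdot 2407 = \frac{1}{2} \cdot \frac{1}{16} \cdot 2407 = \frac{1}{32} \cdot 2407 = \frac{2407}{32}$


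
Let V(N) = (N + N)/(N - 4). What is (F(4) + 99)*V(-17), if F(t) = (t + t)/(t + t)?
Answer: 3400/21 ≈ 161.90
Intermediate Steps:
F(t) = 1 (F(t) = (2*t)/((2*t)) = (2*t)*(1/(2*t)) = 1)
V(N) = 2*N/(-4 + N) (V(N) = (2*N)/(-4 + N) = 2*N/(-4 + N))
(F(4) + 99)*V(-17) = (1 + 99)*(2*(-17)/(-4 - 17)) = 100*(2*(-17)/(-21)) = 100*(2*(-17)*(-1/21)) = 100*(34/21) = 3400/21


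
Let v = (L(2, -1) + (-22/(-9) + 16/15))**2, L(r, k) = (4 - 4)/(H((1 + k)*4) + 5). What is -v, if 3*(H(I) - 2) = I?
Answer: -24964/2025 ≈ -12.328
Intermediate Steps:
H(I) = 2 + I/3
L(r, k) = 0 (L(r, k) = (4 - 4)/((2 + ((1 + k)*4)/3) + 5) = 0/((2 + (4 + 4*k)/3) + 5) = 0/((2 + (4/3 + 4*k/3)) + 5) = 0/((10/3 + 4*k/3) + 5) = 0/(25/3 + 4*k/3) = 0)
v = 24964/2025 (v = (0 + (-22/(-9) + 16/15))**2 = (0 + (-22*(-1/9) + 16*(1/15)))**2 = (0 + (22/9 + 16/15))**2 = (0 + 158/45)**2 = (158/45)**2 = 24964/2025 ≈ 12.328)
-v = -1*24964/2025 = -24964/2025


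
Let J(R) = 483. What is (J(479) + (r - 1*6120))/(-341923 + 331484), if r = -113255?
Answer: 118892/10439 ≈ 11.389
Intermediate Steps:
(J(479) + (r - 1*6120))/(-341923 + 331484) = (483 + (-113255 - 1*6120))/(-341923 + 331484) = (483 + (-113255 - 6120))/(-10439) = (483 - 119375)*(-1/10439) = -118892*(-1/10439) = 118892/10439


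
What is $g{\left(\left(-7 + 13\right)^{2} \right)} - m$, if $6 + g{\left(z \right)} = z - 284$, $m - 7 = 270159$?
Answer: $-270420$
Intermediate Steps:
$m = 270166$ ($m = 7 + 270159 = 270166$)
$g{\left(z \right)} = -290 + z$ ($g{\left(z \right)} = -6 + \left(z - 284\right) = -6 + \left(-284 + z\right) = -290 + z$)
$g{\left(\left(-7 + 13\right)^{2} \right)} - m = \left(-290 + \left(-7 + 13\right)^{2}\right) - 270166 = \left(-290 + 6^{2}\right) - 270166 = \left(-290 + 36\right) - 270166 = -254 - 270166 = -270420$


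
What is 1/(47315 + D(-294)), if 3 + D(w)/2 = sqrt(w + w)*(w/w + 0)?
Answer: 47309/2238143833 - 28*I*sqrt(3)/2238143833 ≈ 2.1138e-5 - 2.1669e-8*I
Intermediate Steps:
D(w) = -6 + 2*sqrt(2)*sqrt(w) (D(w) = -6 + 2*(sqrt(w + w)*(w/w + 0)) = -6 + 2*(sqrt(2*w)*(1 + 0)) = -6 + 2*((sqrt(2)*sqrt(w))*1) = -6 + 2*(sqrt(2)*sqrt(w)) = -6 + 2*sqrt(2)*sqrt(w))
1/(47315 + D(-294)) = 1/(47315 + (-6 + 2*sqrt(2)*sqrt(-294))) = 1/(47315 + (-6 + 2*sqrt(2)*(7*I*sqrt(6)))) = 1/(47315 + (-6 + 28*I*sqrt(3))) = 1/(47309 + 28*I*sqrt(3))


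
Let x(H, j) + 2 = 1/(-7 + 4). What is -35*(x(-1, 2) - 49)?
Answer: 5390/3 ≈ 1796.7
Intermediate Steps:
x(H, j) = -7/3 (x(H, j) = -2 + 1/(-7 + 4) = -2 + 1/(-3) = -2 - ⅓ = -7/3)
-35*(x(-1, 2) - 49) = -35*(-7/3 - 49) = -35*(-154/3) = 5390/3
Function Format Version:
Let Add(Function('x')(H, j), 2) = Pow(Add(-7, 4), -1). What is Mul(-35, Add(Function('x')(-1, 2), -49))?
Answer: Rational(5390, 3) ≈ 1796.7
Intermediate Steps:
Function('x')(H, j) = Rational(-7, 3) (Function('x')(H, j) = Add(-2, Pow(Add(-7, 4), -1)) = Add(-2, Pow(-3, -1)) = Add(-2, Rational(-1, 3)) = Rational(-7, 3))
Mul(-35, Add(Function('x')(-1, 2), -49)) = Mul(-35, Add(Rational(-7, 3), -49)) = Mul(-35, Rational(-154, 3)) = Rational(5390, 3)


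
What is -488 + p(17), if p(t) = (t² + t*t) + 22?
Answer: 112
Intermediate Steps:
p(t) = 22 + 2*t² (p(t) = (t² + t²) + 22 = 2*t² + 22 = 22 + 2*t²)
-488 + p(17) = -488 + (22 + 2*17²) = -488 + (22 + 2*289) = -488 + (22 + 578) = -488 + 600 = 112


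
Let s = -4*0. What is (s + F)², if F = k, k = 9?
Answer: 81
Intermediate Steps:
s = 0
F = 9
(s + F)² = (0 + 9)² = 9² = 81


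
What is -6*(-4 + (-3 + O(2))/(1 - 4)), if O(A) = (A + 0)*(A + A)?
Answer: 34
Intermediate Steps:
O(A) = 2*A² (O(A) = A*(2*A) = 2*A²)
-6*(-4 + (-3 + O(2))/(1 - 4)) = -6*(-4 + (-3 + 2*2²)/(1 - 4)) = -6*(-4 + (-3 + 2*4)/(-3)) = -6*(-4 + (-3 + 8)*(-⅓)) = -6*(-4 + 5*(-⅓)) = -6*(-4 - 5/3) = -6*(-17/3) = 34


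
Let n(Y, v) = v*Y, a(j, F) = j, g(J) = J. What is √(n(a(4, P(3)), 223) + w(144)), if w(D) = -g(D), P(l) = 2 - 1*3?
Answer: 2*√187 ≈ 27.350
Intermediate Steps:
P(l) = -1 (P(l) = 2 - 3 = -1)
w(D) = -D
n(Y, v) = Y*v
√(n(a(4, P(3)), 223) + w(144)) = √(4*223 - 1*144) = √(892 - 144) = √748 = 2*√187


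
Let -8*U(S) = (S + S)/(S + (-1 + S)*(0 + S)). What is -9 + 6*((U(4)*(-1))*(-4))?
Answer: -21/2 ≈ -10.500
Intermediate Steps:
U(S) = -S/(4*(S + S*(-1 + S))) (U(S) = -(S + S)/(8*(S + (-1 + S)*(0 + S))) = -2*S/(8*(S + (-1 + S)*S)) = -2*S/(8*(S + S*(-1 + S))) = -S/(4*(S + S*(-1 + S))))
-9 + 6*((U(4)*(-1))*(-4)) = -9 + 6*((-¼/4*(-1))*(-4)) = -9 + 6*((-¼*¼*(-1))*(-4)) = -9 + 6*(-1/16*(-1)*(-4)) = -9 + 6*((1/16)*(-4)) = -9 + 6*(-¼) = -9 - 3/2 = -21/2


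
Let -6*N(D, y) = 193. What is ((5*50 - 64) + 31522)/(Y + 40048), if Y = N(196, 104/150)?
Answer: 190248/240095 ≈ 0.79239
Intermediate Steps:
N(D, y) = -193/6 (N(D, y) = -⅙*193 = -193/6)
Y = -193/6 ≈ -32.167
((5*50 - 64) + 31522)/(Y + 40048) = ((5*50 - 64) + 31522)/(-193/6 + 40048) = ((250 - 64) + 31522)/(240095/6) = (186 + 31522)*(6/240095) = 31708*(6/240095) = 190248/240095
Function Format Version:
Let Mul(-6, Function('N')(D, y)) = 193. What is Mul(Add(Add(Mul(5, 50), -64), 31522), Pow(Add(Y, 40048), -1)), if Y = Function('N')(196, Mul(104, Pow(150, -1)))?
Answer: Rational(190248, 240095) ≈ 0.79239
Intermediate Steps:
Function('N')(D, y) = Rational(-193, 6) (Function('N')(D, y) = Mul(Rational(-1, 6), 193) = Rational(-193, 6))
Y = Rational(-193, 6) ≈ -32.167
Mul(Add(Add(Mul(5, 50), -64), 31522), Pow(Add(Y, 40048), -1)) = Mul(Add(Add(Mul(5, 50), -64), 31522), Pow(Add(Rational(-193, 6), 40048), -1)) = Mul(Add(Add(250, -64), 31522), Pow(Rational(240095, 6), -1)) = Mul(Add(186, 31522), Rational(6, 240095)) = Mul(31708, Rational(6, 240095)) = Rational(190248, 240095)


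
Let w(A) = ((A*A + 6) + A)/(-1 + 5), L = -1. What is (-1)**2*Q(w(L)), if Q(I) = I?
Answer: 3/2 ≈ 1.5000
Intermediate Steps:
w(A) = 3/2 + A/4 + A**2/4 (w(A) = ((A**2 + 6) + A)/4 = ((6 + A**2) + A)*(1/4) = (6 + A + A**2)*(1/4) = 3/2 + A/4 + A**2/4)
(-1)**2*Q(w(L)) = (-1)**2*(3/2 + (1/4)*(-1) + (1/4)*(-1)**2) = 1*(3/2 - 1/4 + (1/4)*1) = 1*(3/2 - 1/4 + 1/4) = 1*(3/2) = 3/2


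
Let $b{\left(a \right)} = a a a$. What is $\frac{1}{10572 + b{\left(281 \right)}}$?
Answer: $\frac{1}{22198613} \approx 4.5048 \cdot 10^{-8}$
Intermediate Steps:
$b{\left(a \right)} = a^{3}$ ($b{\left(a \right)} = a^{2} a = a^{3}$)
$\frac{1}{10572 + b{\left(281 \right)}} = \frac{1}{10572 + 281^{3}} = \frac{1}{10572 + 22188041} = \frac{1}{22198613}$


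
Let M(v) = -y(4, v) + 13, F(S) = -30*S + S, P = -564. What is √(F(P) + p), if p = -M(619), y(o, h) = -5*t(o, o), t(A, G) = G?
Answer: √16323 ≈ 127.76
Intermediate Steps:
y(o, h) = -5*o
F(S) = -29*S
M(v) = 33 (M(v) = -(-5)*4 + 13 = -1*(-20) + 13 = 20 + 13 = 33)
p = -33 (p = -1*33 = -33)
√(F(P) + p) = √(-29*(-564) - 33) = √(16356 - 33) = √16323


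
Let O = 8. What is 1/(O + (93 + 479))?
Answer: 1/580 ≈ 0.0017241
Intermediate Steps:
1/(O + (93 + 479)) = 1/(8 + (93 + 479)) = 1/(8 + 572) = 1/580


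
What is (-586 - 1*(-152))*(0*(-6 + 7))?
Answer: 0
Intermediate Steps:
(-586 - 1*(-152))*(0*(-6 + 7)) = (-586 + 152)*(0*1) = -434*0 = 0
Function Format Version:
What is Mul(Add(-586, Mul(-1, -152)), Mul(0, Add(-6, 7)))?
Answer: 0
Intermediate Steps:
Mul(Add(-586, Mul(-1, -152)), Mul(0, Add(-6, 7))) = Mul(Add(-586, 152), Mul(0, 1)) = Mul(-434, 0) = 0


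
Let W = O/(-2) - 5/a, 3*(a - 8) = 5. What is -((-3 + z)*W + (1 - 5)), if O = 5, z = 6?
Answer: 757/58 ≈ 13.052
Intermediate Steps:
a = 29/3 (a = 8 + (⅓)*5 = 8 + 5/3 = 29/3 ≈ 9.6667)
W = -175/58 (W = 5/(-2) - 5/29/3 = 5*(-½) - 5*3/29 = -5/2 - 15/29 = -175/58 ≈ -3.0172)
-((-3 + z)*W + (1 - 5)) = -((-3 + 6)*(-175/58) + (1 - 5)) = -(3*(-175/58) - 4) = -(-525/58 - 4) = -1*(-757/58) = 757/58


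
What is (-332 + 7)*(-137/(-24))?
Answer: -44525/24 ≈ -1855.2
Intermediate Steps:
(-332 + 7)*(-137/(-24)) = -(-44525)*(-1)/24 = -325*137/24 = -44525/24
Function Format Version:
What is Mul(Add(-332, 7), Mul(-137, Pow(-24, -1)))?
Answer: Rational(-44525, 24) ≈ -1855.2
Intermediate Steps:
Mul(Add(-332, 7), Mul(-137, Pow(-24, -1))) = Mul(-325, Mul(-137, Rational(-1, 24))) = Mul(-325, Rational(137, 24)) = Rational(-44525, 24)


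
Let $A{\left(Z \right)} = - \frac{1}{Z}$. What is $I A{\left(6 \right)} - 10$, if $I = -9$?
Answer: $- \frac{17}{2} \approx -8.5$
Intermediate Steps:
$I A{\left(6 \right)} - 10 = - 9 \left(- \frac{1}{6}\right) - 10 = - 9 \left(\left(-1\right) \frac{1}{6}\right) - 10 = \left(-9\right) \left(- \frac{1}{6}\right) - 10 = \frac{3}{2} - 10 = - \frac{17}{2}$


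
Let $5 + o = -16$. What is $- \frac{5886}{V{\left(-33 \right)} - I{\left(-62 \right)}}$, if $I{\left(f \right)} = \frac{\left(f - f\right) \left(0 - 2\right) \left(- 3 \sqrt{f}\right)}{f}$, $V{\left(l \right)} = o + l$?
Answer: $109$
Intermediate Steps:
$o = -21$ ($o = -5 - 16 = -21$)
$V{\left(l \right)} = -21 + l$
$I{\left(f \right)} = 0$ ($I{\left(f \right)} = \frac{0 \left(-2\right) \left(- 3 \sqrt{f}\right)}{f} = \frac{0 \left(- 3 \sqrt{f}\right)}{f} = \frac{0}{f} = 0$)
$- \frac{5886}{V{\left(-33 \right)} - I{\left(-62 \right)}} = - \frac{5886}{\left(-21 - 33\right) - 0} = - \frac{5886}{-54 + 0} = - \frac{5886}{-54} = \left(-5886\right) \left(- \frac{1}{54}\right) = 109$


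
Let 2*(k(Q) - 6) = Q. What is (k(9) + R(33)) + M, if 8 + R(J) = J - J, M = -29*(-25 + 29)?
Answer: -227/2 ≈ -113.50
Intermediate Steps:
M = -116 (M = -29*4 = -116)
R(J) = -8 (R(J) = -8 + (J - J) = -8 + 0 = -8)
k(Q) = 6 + Q/2
(k(9) + R(33)) + M = ((6 + (½)*9) - 8) - 116 = ((6 + 9/2) - 8) - 116 = (21/2 - 8) - 116 = 5/2 - 116 = -227/2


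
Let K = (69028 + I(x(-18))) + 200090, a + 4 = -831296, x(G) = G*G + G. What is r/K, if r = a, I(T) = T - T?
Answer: -138550/44853 ≈ -3.0890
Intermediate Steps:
x(G) = G + G² (x(G) = G² + G = G + G²)
a = -831300 (a = -4 - 831296 = -831300)
I(T) = 0
r = -831300
K = 269118 (K = (69028 + 0) + 200090 = 69028 + 200090 = 269118)
r/K = -831300/269118 = -831300*1/269118 = -138550/44853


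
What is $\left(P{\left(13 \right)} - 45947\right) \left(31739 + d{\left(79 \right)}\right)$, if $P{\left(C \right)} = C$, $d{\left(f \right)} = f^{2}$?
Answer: $-1744573320$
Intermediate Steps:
$\left(P{\left(13 \right)} - 45947\right) \left(31739 + d{\left(79 \right)}\right) = \left(13 - 45947\right) \left(31739 + 79^{2}\right) = - 45934 \left(31739 + 6241\right) = \left(-45934\right) 37980 = -1744573320$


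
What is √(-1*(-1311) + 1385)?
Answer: 2*√674 ≈ 51.923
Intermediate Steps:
√(-1*(-1311) + 1385) = √(1311 + 1385) = √2696 = 2*√674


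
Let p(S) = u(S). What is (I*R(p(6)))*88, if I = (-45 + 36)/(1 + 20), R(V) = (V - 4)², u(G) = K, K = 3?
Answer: -264/7 ≈ -37.714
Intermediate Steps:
u(G) = 3
p(S) = 3
R(V) = (-4 + V)²
I = -3/7 (I = -9/21 = -9*1/21 = -3/7 ≈ -0.42857)
(I*R(p(6)))*88 = -3*(-4 + 3)²/7*88 = -3/7*(-1)²*88 = -3/7*1*88 = -3/7*88 = -264/7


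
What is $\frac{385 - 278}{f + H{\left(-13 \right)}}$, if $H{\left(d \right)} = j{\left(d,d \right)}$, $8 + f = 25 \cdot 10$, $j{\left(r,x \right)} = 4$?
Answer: $\frac{107}{246} \approx 0.43496$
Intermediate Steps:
$f = 242$ ($f = -8 + 25 \cdot 10 = -8 + 250 = 242$)
$H{\left(d \right)} = 4$
$\frac{385 - 278}{f + H{\left(-13 \right)}} = \frac{385 - 278}{242 + 4} = \frac{107}{246}$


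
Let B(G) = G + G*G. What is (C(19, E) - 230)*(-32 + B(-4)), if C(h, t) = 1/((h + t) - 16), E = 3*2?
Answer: 41380/9 ≈ 4597.8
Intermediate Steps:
B(G) = G + G²
E = 6
C(h, t) = 1/(-16 + h + t)
(C(19, E) - 230)*(-32 + B(-4)) = (1/(-16 + 19 + 6) - 230)*(-32 - 4*(1 - 4)) = (1/9 - 230)*(-32 - 4*(-3)) = (⅑ - 230)*(-32 + 12) = -2069/9*(-20) = 41380/9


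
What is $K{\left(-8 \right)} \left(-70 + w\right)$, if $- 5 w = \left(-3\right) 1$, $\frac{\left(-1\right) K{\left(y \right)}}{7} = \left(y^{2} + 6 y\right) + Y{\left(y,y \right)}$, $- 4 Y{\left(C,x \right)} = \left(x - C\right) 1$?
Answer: $\frac{38864}{5} \approx 7772.8$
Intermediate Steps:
$Y{\left(C,x \right)} = - \frac{x}{4} + \frac{C}{4}$ ($Y{\left(C,x \right)} = - \frac{\left(x - C\right) 1}{4} = - \frac{x - C}{4} = - \frac{x}{4} + \frac{C}{4}$)
$K{\left(y \right)} = - 42 y - 7 y^{2}$ ($K{\left(y \right)} = - 7 \left(\left(y^{2} + 6 y\right) + \left(- \frac{y}{4} + \frac{y}{4}\right)\right) = - 7 \left(\left(y^{2} + 6 y\right) + 0\right) = - 7 \left(y^{2} + 6 y\right) = - 42 y - 7 y^{2}$)
$w = \frac{3}{5}$ ($w = - \frac{\left(-3\right) 1}{5} = \left(- \frac{1}{5}\right) \left(-3\right) = \frac{3}{5} \approx 0.6$)
$K{\left(-8 \right)} \left(-70 + w\right) = 7 \left(-8\right) \left(-6 - -8\right) \left(-70 + \frac{3}{5}\right) = 7 \left(-8\right) \left(-6 + 8\right) \left(- \frac{347}{5}\right) = 7 \left(-8\right) 2 \left(- \frac{347}{5}\right) = \left(-112\right) \left(- \frac{347}{5}\right) = \frac{38864}{5}$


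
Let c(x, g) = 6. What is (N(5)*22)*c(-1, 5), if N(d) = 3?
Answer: 396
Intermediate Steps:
(N(5)*22)*c(-1, 5) = (3*22)*6 = 66*6 = 396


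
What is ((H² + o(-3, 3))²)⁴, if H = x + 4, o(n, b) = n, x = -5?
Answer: 256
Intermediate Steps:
H = -1 (H = -5 + 4 = -1)
((H² + o(-3, 3))²)⁴ = (((-1)² - 3)²)⁴ = ((1 - 3)²)⁴ = ((-2)²)⁴ = 4⁴ = 256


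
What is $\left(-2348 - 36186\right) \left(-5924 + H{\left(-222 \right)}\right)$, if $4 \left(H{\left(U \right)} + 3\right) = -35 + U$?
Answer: $\frac{461733655}{2} \approx 2.3087 \cdot 10^{8}$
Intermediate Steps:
$H{\left(U \right)} = - \frac{47}{4} + \frac{U}{4}$ ($H{\left(U \right)} = -3 + \frac{-35 + U}{4} = -3 + \left(- \frac{35}{4} + \frac{U}{4}\right) = - \frac{47}{4} + \frac{U}{4}$)
$\left(-2348 - 36186\right) \left(-5924 + H{\left(-222 \right)}\right) = \left(-2348 - 36186\right) \left(-5924 + \left(- \frac{47}{4} + \frac{1}{4} \left(-222\right)\right)\right) = - 38534 \left(-5924 - \frac{269}{4}\right) = \left(-38534\right) \left(- \frac{23965}{4}\right) = \frac{461733655}{2}$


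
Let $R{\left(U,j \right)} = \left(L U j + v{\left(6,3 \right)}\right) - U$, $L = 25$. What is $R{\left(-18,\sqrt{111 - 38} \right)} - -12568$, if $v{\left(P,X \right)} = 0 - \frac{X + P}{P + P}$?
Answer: $\frac{50341}{4} - 450 \sqrt{73} \approx 8740.5$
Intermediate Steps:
$v{\left(P,X \right)} = - \frac{P + X}{2 P}$ ($v{\left(P,X \right)} = 0 - \frac{P + X}{2 P} = - \frac{P + X}{2 P}$)
$R{\left(U,j \right)} = - \frac{3}{4} - U + 25 U j$ ($R{\left(U,j \right)} = \left(25 U j + \frac{\left(-1\right) 6 - 3}{2 \cdot 6}\right) - U = \left(25 U j + \frac{1}{2} \cdot \frac{1}{6} \left(-6 - 3\right)\right) - U = \left(25 U j + \frac{1}{2} \cdot \frac{1}{6} \left(-9\right)\right) - U = \left(25 U j - \frac{3}{4}\right) - U = \left(- \frac{3}{4} + 25 U j\right) - U = - \frac{3}{4} - U + 25 U j$)
$R{\left(-18,\sqrt{111 - 38} \right)} - -12568 = \left(- \frac{3}{4} - -18 + 25 \left(-18\right) \sqrt{111 - 38}\right) - -12568 = \left(- \frac{3}{4} + 18 + 25 \left(-18\right) \sqrt{73}\right) + 12568 = \left(- \frac{3}{4} + 18 - 450 \sqrt{73}\right) + 12568 = \left(\frac{69}{4} - 450 \sqrt{73}\right) + 12568 = \frac{50341}{4} - 450 \sqrt{73}$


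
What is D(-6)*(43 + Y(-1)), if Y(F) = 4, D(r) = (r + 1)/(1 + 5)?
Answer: -235/6 ≈ -39.167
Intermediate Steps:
D(r) = ⅙ + r/6 (D(r) = (1 + r)/6 = (1 + r)*(⅙) = ⅙ + r/6)
D(-6)*(43 + Y(-1)) = (⅙ + (⅙)*(-6))*(43 + 4) = (⅙ - 1)*47 = -⅚*47 = -235/6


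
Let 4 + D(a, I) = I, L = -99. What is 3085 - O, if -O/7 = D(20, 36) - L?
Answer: 4002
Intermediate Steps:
D(a, I) = -4 + I
O = -917 (O = -7*((-4 + 36) - 1*(-99)) = -7*(32 + 99) = -7*131 = -917)
3085 - O = 3085 - 1*(-917) = 3085 + 917 = 4002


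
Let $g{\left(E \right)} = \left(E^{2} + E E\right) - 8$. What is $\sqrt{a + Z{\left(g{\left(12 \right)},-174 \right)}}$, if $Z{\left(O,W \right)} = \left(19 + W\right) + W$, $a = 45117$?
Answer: $2 \sqrt{11197} \approx 211.63$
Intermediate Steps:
$g{\left(E \right)} = -8 + 2 E^{2}$ ($g{\left(E \right)} = \left(E^{2} + E^{2}\right) - 8 = 2 E^{2} - 8 = -8 + 2 E^{2}$)
$Z{\left(O,W \right)} = 19 + 2 W$
$\sqrt{a + Z{\left(g{\left(12 \right)},-174 \right)}} = \sqrt{45117 + \left(19 + 2 \left(-174\right)\right)} = \sqrt{45117 + \left(19 - 348\right)} = \sqrt{45117 - 329} = \sqrt{44788} = 2 \sqrt{11197}$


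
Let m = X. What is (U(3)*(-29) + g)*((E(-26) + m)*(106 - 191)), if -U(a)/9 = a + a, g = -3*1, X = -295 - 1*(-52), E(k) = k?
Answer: 35737995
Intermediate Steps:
X = -243 (X = -295 + 52 = -243)
g = -3
U(a) = -18*a (U(a) = -9*(a + a) = -18*a)
m = -243
(U(3)*(-29) + g)*((E(-26) + m)*(106 - 191)) = (-18*3*(-29) - 3)*((-26 - 243)*(106 - 191)) = (-54*(-29) - 3)*(-269*(-85)) = (1566 - 3)*22865 = 1563*22865 = 35737995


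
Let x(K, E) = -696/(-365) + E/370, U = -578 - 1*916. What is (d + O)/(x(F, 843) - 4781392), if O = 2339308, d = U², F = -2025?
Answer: -123472001440/129145284877 ≈ -0.95607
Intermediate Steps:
U = -1494 (U = -578 - 916 = -1494)
x(K, E) = 696/365 + E/370 (x(K, E) = -696*(-1/365) + E*(1/370) = 696/365 + E/370)
d = 2232036 (d = (-1494)² = 2232036)
(d + O)/(x(F, 843) - 4781392) = (2232036 + 2339308)/((696/365 + (1/370)*843) - 4781392) = 4571344/((696/365 + 843/370) - 4781392) = 4571344/(113043/27010 - 4781392) = 4571344/(-129145284877/27010) = 4571344*(-27010/129145284877) = -123472001440/129145284877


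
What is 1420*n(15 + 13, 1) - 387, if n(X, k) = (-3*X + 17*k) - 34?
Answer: -143807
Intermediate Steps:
n(X, k) = -34 - 3*X + 17*k
1420*n(15 + 13, 1) - 387 = 1420*(-34 - 3*(15 + 13) + 17*1) - 387 = 1420*(-34 - 3*28 + 17) - 387 = 1420*(-34 - 84 + 17) - 387 = 1420*(-101) - 387 = -143420 - 387 = -143807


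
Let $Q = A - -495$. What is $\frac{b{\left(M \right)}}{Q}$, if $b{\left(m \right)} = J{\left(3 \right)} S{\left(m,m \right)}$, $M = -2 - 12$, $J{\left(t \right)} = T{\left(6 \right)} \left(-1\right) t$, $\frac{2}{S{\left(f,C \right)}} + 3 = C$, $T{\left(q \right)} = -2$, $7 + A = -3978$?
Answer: $\frac{6}{29665} \approx 0.00020226$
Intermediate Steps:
$A = -3985$ ($A = -7 - 3978 = -3985$)
$Q = -3490$ ($Q = -3985 - -495 = -3985 + 495 = -3490$)
$S{\left(f,C \right)} = \frac{2}{-3 + C}$
$J{\left(t \right)} = 2 t$ ($J{\left(t \right)} = \left(-2\right) \left(-1\right) t = 2 t$)
$M = -14$ ($M = -2 - 12 = -14$)
$b{\left(m \right)} = \frac{12}{-3 + m}$ ($b{\left(m \right)} = 2 \cdot 3 \frac{2}{-3 + m} = 6 \frac{2}{-3 + m} = \frac{12}{-3 + m}$)
$\frac{b{\left(M \right)}}{Q} = \frac{12 \frac{1}{-3 - 14}}{-3490} = \frac{12}{-17} \left(- \frac{1}{3490}\right) = 12 \left(- \frac{1}{17}\right) \left(- \frac{1}{3490}\right) = \left(- \frac{12}{17}\right) \left(- \frac{1}{3490}\right) = \frac{6}{29665}$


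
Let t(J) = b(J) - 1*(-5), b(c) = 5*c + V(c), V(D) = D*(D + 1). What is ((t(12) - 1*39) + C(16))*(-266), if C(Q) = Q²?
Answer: -116508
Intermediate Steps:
V(D) = D*(1 + D)
b(c) = 5*c + c*(1 + c)
t(J) = 5 + J*(6 + J) (t(J) = J*(6 + J) - 1*(-5) = J*(6 + J) + 5 = 5 + J*(6 + J))
((t(12) - 1*39) + C(16))*(-266) = (((5 + 12² + 6*12) - 1*39) + 16²)*(-266) = (((5 + 144 + 72) - 39) + 256)*(-266) = ((221 - 39) + 256)*(-266) = (182 + 256)*(-266) = 438*(-266) = -116508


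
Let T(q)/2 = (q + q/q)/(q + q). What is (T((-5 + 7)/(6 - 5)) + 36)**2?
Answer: 5625/4 ≈ 1406.3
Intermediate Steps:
T(q) = (1 + q)/q (T(q) = 2*((q + q/q)/(q + q)) = 2*((q + 1)/((2*q))) = 2*((1 + q)*(1/(2*q))) = 2*((1 + q)/(2*q)) = (1 + q)/q)
(T((-5 + 7)/(6 - 5)) + 36)**2 = ((1 + (-5 + 7)/(6 - 5))/(((-5 + 7)/(6 - 5))) + 36)**2 = ((1 + 2/1)/((2/1)) + 36)**2 = ((1 + 2*1)/((2*1)) + 36)**2 = ((1 + 2)/2 + 36)**2 = ((1/2)*3 + 36)**2 = (3/2 + 36)**2 = (75/2)**2 = 5625/4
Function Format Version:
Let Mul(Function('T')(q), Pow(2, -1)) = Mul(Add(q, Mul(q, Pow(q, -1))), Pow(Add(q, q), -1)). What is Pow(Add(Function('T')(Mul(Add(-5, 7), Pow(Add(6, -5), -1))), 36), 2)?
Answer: Rational(5625, 4) ≈ 1406.3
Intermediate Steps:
Function('T')(q) = Mul(Pow(q, -1), Add(1, q)) (Function('T')(q) = Mul(2, Mul(Add(q, Mul(q, Pow(q, -1))), Pow(Add(q, q), -1))) = Mul(2, Mul(Add(q, 1), Pow(Mul(2, q), -1))) = Mul(2, Mul(Add(1, q), Mul(Rational(1, 2), Pow(q, -1)))) = Mul(2, Mul(Rational(1, 2), Pow(q, -1), Add(1, q))) = Mul(Pow(q, -1), Add(1, q)))
Pow(Add(Function('T')(Mul(Add(-5, 7), Pow(Add(6, -5), -1))), 36), 2) = Pow(Add(Mul(Pow(Mul(Add(-5, 7), Pow(Add(6, -5), -1)), -1), Add(1, Mul(Add(-5, 7), Pow(Add(6, -5), -1)))), 36), 2) = Pow(Add(Mul(Pow(Mul(2, Pow(1, -1)), -1), Add(1, Mul(2, Pow(1, -1)))), 36), 2) = Pow(Add(Mul(Pow(Mul(2, 1), -1), Add(1, Mul(2, 1))), 36), 2) = Pow(Add(Mul(Pow(2, -1), Add(1, 2)), 36), 2) = Pow(Add(Mul(Rational(1, 2), 3), 36), 2) = Pow(Add(Rational(3, 2), 36), 2) = Pow(Rational(75, 2), 2) = Rational(5625, 4)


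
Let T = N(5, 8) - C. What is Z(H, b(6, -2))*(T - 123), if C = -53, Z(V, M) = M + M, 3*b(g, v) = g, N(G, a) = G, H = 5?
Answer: -260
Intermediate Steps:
b(g, v) = g/3
Z(V, M) = 2*M
T = 58 (T = 5 - 1*(-53) = 5 + 53 = 58)
Z(H, b(6, -2))*(T - 123) = (2*((1/3)*6))*(58 - 123) = (2*2)*(-65) = 4*(-65) = -260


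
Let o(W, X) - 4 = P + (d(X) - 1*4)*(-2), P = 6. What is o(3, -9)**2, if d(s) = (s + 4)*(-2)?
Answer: 4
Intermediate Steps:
d(s) = -8 - 2*s (d(s) = (4 + s)*(-2) = -8 - 2*s)
o(W, X) = 34 + 4*X (o(W, X) = 4 + (6 + ((-8 - 2*X) - 1*4)*(-2)) = 4 + (6 + ((-8 - 2*X) - 4)*(-2)) = 4 + (6 + (-12 - 2*X)*(-2)) = 4 + (6 + (24 + 4*X)) = 4 + (30 + 4*X) = 34 + 4*X)
o(3, -9)**2 = (34 + 4*(-9))**2 = (34 - 36)**2 = (-2)**2 = 4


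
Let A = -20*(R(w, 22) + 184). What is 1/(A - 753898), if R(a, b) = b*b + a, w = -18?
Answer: -1/766898 ≈ -1.3040e-6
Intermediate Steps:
R(a, b) = a + b**2 (R(a, b) = b**2 + a = a + b**2)
A = -13000 (A = -20*((-18 + 22**2) + 184) = -20*((-18 + 484) + 184) = -20*(466 + 184) = -20*650 = -13000)
1/(A - 753898) = 1/(-13000 - 753898) = 1/(-766898) = -1/766898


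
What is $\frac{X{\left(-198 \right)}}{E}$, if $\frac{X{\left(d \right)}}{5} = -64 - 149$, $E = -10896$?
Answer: $\frac{355}{3632} \approx 0.097742$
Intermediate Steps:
$X{\left(d \right)} = -1065$ ($X{\left(d \right)} = 5 \left(-64 - 149\right) = 5 \left(-213\right) = -1065$)
$\frac{X{\left(-198 \right)}}{E} = - \frac{1065}{-10896} = \left(-1065\right) \left(- \frac{1}{10896}\right) = \frac{355}{3632}$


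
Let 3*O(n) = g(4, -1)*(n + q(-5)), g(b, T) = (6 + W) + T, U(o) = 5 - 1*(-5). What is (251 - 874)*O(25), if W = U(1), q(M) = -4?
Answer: -65415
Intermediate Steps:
U(o) = 10 (U(o) = 5 + 5 = 10)
W = 10
g(b, T) = 16 + T (g(b, T) = (6 + 10) + T = 16 + T)
O(n) = -20 + 5*n (O(n) = ((16 - 1)*(n - 4))/3 = (15*(-4 + n))/3 = (-60 + 15*n)/3 = -20 + 5*n)
(251 - 874)*O(25) = (251 - 874)*(-20 + 5*25) = -623*(-20 + 125) = -623*105 = -65415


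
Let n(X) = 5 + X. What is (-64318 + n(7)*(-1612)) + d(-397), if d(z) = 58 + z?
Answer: -84001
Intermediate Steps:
(-64318 + n(7)*(-1612)) + d(-397) = (-64318 + (5 + 7)*(-1612)) + (58 - 397) = (-64318 + 12*(-1612)) - 339 = (-64318 - 19344) - 339 = -83662 - 339 = -84001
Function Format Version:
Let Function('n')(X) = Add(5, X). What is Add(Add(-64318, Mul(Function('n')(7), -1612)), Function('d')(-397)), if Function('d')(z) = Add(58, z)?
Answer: -84001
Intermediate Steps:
Add(Add(-64318, Mul(Function('n')(7), -1612)), Function('d')(-397)) = Add(Add(-64318, Mul(Add(5, 7), -1612)), Add(58, -397)) = Add(Add(-64318, Mul(12, -1612)), -339) = Add(Add(-64318, -19344), -339) = Add(-83662, -339) = -84001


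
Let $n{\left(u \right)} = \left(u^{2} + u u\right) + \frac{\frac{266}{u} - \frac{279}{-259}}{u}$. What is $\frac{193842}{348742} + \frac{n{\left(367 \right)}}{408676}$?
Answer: $\frac{3020330606338764611}{2485909332516164996} \approx 1.215$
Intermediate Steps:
$n{\left(u \right)} = 2 u^{2} + \frac{\frac{279}{259} + \frac{266}{u}}{u}$ ($n{\left(u \right)} = \left(u^{2} + u^{2}\right) + \frac{\frac{266}{u} - - \frac{279}{259}}{u} = 2 u^{2} + \frac{\frac{266}{u} + \frac{279}{259}}{u} = 2 u^{2} + \frac{\frac{279}{259} + \frac{266}{u}}{u}$)
$\frac{193842}{348742} + \frac{n{\left(367 \right)}}{408676} = \frac{193842}{348742} + \frac{\frac{1}{259} \cdot \frac{1}{134689} \left(68894 + 279 \cdot 367 + 518 \cdot 367^{4}\right)}{408676} = 193842 \cdot \frac{1}{348742} + \frac{1}{259} \cdot \frac{1}{134689} \left(68894 + 102393 + 518 \cdot 18141126721\right) \frac{1}{408676} = \frac{96921}{174371} + \frac{1}{259} \cdot \frac{1}{134689} \left(68894 + 102393 + 9397103641478\right) \frac{1}{408676} = \frac{96921}{174371} + \frac{1}{259} \cdot \frac{1}{134689} \cdot 9397103812765 \cdot \frac{1}{408676} = \frac{96921}{174371} + \frac{9397103812765}{34884451} \cdot \frac{1}{408676} = \frac{96921}{174371} + \frac{9397103812765}{14256437896876} = \frac{3020330606338764611}{2485909332516164996}$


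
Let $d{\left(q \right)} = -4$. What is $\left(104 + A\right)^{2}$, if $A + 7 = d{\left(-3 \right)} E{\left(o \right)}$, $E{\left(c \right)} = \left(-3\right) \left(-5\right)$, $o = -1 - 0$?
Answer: $1369$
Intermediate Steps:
$o = -1$ ($o = -1 + 0 = -1$)
$E{\left(c \right)} = 15$
$A = -67$ ($A = -7 - 60 = -67$)
$\left(104 + A\right)^{2} = \left(104 - 67\right)^{2} = 37^{2} = 1369$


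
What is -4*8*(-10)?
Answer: 320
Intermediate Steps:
-4*8*(-10) = -32*(-10) = 320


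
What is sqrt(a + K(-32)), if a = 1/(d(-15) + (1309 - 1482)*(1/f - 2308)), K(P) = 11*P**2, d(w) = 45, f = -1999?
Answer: sqrt(1794403584979123059465)/399129422 ≈ 106.13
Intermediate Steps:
a = 1999/798258844 (a = 1/(45 + (1309 - 1482)*(1/(-1999) - 2308)) = 1/(45 - 173*(-1/1999 - 2308)) = 1/(45 - 173*(-4613693/1999)) = 1/(45 + 798168889/1999) = 1/(798258844/1999) = 1999/798258844 ≈ 2.5042e-6)
sqrt(a + K(-32)) = sqrt(1999/798258844 + 11*(-32)**2) = sqrt(1999/798258844 + 11*1024) = sqrt(1999/798258844 + 11264) = sqrt(8991587620815/798258844) = sqrt(1794403584979123059465)/399129422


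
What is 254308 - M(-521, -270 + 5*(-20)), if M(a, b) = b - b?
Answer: 254308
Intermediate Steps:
M(a, b) = 0
254308 - M(-521, -270 + 5*(-20)) = 254308 - 1*0 = 254308 + 0 = 254308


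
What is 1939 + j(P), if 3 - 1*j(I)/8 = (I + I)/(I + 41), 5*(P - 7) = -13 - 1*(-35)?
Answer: 256697/131 ≈ 1959.5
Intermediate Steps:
P = 57/5 (P = 7 + (-13 - 1*(-35))/5 = 7 + (-13 + 35)/5 = 7 + (⅕)*22 = 7 + 22/5 = 57/5 ≈ 11.400)
j(I) = 24 - 16*I/(41 + I) (j(I) = 24 - 8*(I + I)/(I + 41) = 24 - 8*2*I/(41 + I) = 24 - 16*I/(41 + I))
1939 + j(P) = 1939 + 8*(123 + 57/5)/(41 + 57/5) = 1939 + 8*(672/5)/(262/5) = 1939 + 8*(5/262)*(672/5) = 1939 + 2688/131 = 256697/131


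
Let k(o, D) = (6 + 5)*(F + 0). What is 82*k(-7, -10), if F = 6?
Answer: 5412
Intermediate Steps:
k(o, D) = 66 (k(o, D) = (6 + 5)*(6 + 0) = 11*6 = 66)
82*k(-7, -10) = 82*66 = 5412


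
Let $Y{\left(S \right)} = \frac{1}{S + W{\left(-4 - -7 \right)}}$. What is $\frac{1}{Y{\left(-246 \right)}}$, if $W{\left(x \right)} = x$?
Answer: $-243$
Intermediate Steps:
$Y{\left(S \right)} = \frac{1}{3 + S}$ ($Y{\left(S \right)} = \frac{1}{S - -3} = \frac{1}{S + \left(-4 + 7\right)} = \frac{1}{S + 3} = \frac{1}{3 + S}$)
$\frac{1}{Y{\left(-246 \right)}} = \frac{1}{\frac{1}{3 - 246}} = \frac{1}{\frac{1}{-243}} = \frac{1}{- \frac{1}{243}} = -243$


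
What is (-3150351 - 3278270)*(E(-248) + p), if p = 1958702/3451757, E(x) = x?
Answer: 5490537556390114/3451757 ≈ 1.5907e+9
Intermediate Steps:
p = 1958702/3451757 (p = 1958702*(1/3451757) = 1958702/3451757 ≈ 0.56745)
(-3150351 - 3278270)*(E(-248) + p) = (-3150351 - 3278270)*(-248 + 1958702/3451757) = -6428621*(-854077034/3451757) = 5490537556390114/3451757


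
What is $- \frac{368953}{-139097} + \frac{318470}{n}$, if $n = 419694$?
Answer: $\frac{99572790986}{29189088159} \approx 3.4113$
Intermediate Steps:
$- \frac{368953}{-139097} + \frac{318470}{n} = - \frac{368953}{-139097} + \frac{318470}{419694} = \left(-368953\right) \left(- \frac{1}{139097}\right) + 318470 \cdot \frac{1}{419694} = \frac{368953}{139097} + \frac{159235}{209847} = \frac{99572790986}{29189088159}$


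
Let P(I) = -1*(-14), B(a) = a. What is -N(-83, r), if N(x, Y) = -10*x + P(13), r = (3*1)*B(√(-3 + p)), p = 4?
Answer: -844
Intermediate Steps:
P(I) = 14
r = 3 (r = (3*1)*√(-3 + 4) = 3*√1 = 3*1 = 3)
N(x, Y) = 14 - 10*x (N(x, Y) = -10*x + 14 = 14 - 10*x)
-N(-83, r) = -(14 - 10*(-83)) = -(14 + 830) = -1*844 = -844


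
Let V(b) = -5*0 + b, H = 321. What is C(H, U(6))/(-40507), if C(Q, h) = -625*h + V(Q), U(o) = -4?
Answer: -2821/40507 ≈ -0.069642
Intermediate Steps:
V(b) = b (V(b) = 0 + b = b)
C(Q, h) = Q - 625*h (C(Q, h) = -625*h + Q = Q - 625*h)
C(H, U(6))/(-40507) = (321 - 625*(-4))/(-40507) = (321 + 2500)*(-1/40507) = 2821*(-1/40507) = -2821/40507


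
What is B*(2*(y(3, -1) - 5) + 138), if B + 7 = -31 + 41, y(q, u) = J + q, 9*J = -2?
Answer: 1202/3 ≈ 400.67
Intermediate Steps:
J = -2/9 (J = (1/9)*(-2) = -2/9 ≈ -0.22222)
y(q, u) = -2/9 + q
B = 3 (B = -7 + (-31 + 41) = -7 + 10 = 3)
B*(2*(y(3, -1) - 5) + 138) = 3*(2*((-2/9 + 3) - 5) + 138) = 3*(2*(25/9 - 5) + 138) = 3*(2*(-20/9) + 138) = 3*(-40/9 + 138) = 3*(1202/9) = 1202/3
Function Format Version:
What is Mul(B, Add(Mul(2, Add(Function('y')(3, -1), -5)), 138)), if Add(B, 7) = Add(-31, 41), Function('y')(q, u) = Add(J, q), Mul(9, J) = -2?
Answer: Rational(1202, 3) ≈ 400.67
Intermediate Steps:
J = Rational(-2, 9) (J = Mul(Rational(1, 9), -2) = Rational(-2, 9) ≈ -0.22222)
Function('y')(q, u) = Add(Rational(-2, 9), q)
B = 3 (B = Add(-7, Add(-31, 41)) = Add(-7, 10) = 3)
Mul(B, Add(Mul(2, Add(Function('y')(3, -1), -5)), 138)) = Mul(3, Add(Mul(2, Add(Add(Rational(-2, 9), 3), -5)), 138)) = Mul(3, Add(Mul(2, Add(Rational(25, 9), -5)), 138)) = Mul(3, Add(Mul(2, Rational(-20, 9)), 138)) = Mul(3, Add(Rational(-40, 9), 138)) = Mul(3, Rational(1202, 9)) = Rational(1202, 3)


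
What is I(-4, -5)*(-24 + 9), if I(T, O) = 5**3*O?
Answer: 9375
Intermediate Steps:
I(T, O) = 125*O
I(-4, -5)*(-24 + 9) = (125*(-5))*(-24 + 9) = -625*(-15) = 9375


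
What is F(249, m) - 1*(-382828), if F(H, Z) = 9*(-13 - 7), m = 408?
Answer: 382648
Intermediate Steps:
F(H, Z) = -180 (F(H, Z) = 9*(-20) = -180)
F(249, m) - 1*(-382828) = -180 - 1*(-382828) = -180 + 382828 = 382648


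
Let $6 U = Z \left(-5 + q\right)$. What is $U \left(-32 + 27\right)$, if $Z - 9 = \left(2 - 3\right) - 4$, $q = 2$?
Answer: $10$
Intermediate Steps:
$Z = 4$ ($Z = 9 + \left(\left(2 - 3\right) - 4\right) = 9 - 5 = 4$)
$U = -2$ ($U = \frac{4 \left(-5 + 2\right)}{6} = \frac{4 \left(-3\right)}{6} = \frac{1}{6} \left(-12\right) = -2$)
$U \left(-32 + 27\right) = - 2 \left(-32 + 27\right) = \left(-2\right) \left(-5\right) = 10$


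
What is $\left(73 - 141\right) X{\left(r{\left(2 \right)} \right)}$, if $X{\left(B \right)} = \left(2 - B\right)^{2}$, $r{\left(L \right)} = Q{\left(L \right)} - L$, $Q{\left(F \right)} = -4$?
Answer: $-4352$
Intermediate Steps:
$r{\left(L \right)} = -4 - L$
$\left(73 - 141\right) X{\left(r{\left(2 \right)} \right)} = \left(73 - 141\right) \left(-2 - 6\right)^{2} = - 68 \left(-2 - 6\right)^{2} = - 68 \left(-8\right)^{2} = \left(-68\right) 64 = -4352$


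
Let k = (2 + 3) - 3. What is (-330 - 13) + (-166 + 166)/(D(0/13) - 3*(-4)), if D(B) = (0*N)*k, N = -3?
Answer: -343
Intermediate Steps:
k = 2 (k = 5 - 3 = 2)
D(B) = 0 (D(B) = (0*(-3))*2 = 0*2 = 0)
(-330 - 13) + (-166 + 166)/(D(0/13) - 3*(-4)) = (-330 - 13) + (-166 + 166)/(0 - 3*(-4)) = -343 + 0/(0 + 12) = -343 + 0/12 = -343 + 0*(1/12) = -343 + 0 = -343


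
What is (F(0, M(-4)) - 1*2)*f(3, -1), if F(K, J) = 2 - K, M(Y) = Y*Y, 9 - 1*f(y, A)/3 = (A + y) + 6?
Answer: 0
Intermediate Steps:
f(y, A) = 9 - 3*A - 3*y (f(y, A) = 27 - 3*((A + y) + 6) = 27 - 3*(6 + A + y) = 27 + (-18 - 3*A - 3*y) = 9 - 3*A - 3*y)
M(Y) = Y**2
(F(0, M(-4)) - 1*2)*f(3, -1) = ((2 - 1*0) - 1*2)*(9 - 3*(-1) - 3*3) = ((2 + 0) - 2)*(9 + 3 - 9) = (2 - 2)*3 = 0*3 = 0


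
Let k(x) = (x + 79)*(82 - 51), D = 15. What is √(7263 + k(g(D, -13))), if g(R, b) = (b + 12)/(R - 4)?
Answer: √1174811/11 ≈ 98.535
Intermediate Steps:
g(R, b) = (12 + b)/(-4 + R)
k(x) = 2449 + 31*x (k(x) = (79 + x)*31 = 2449 + 31*x)
√(7263 + k(g(D, -13))) = √(7263 + (2449 + 31*((12 - 13)/(-4 + 15)))) = √(7263 + (2449 + 31*(-1/11))) = √(7263 + (2449 - 31/11)) = √(7263 + 26908/11) = √(106801/11) = √1174811/11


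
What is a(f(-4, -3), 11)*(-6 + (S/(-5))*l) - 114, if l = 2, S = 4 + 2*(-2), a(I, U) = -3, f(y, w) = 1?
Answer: -96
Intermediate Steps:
S = 0 (S = 4 - 4 = 0)
a(f(-4, -3), 11)*(-6 + (S/(-5))*l) - 114 = -3*(-6 + (0/(-5))*2) - 114 = -3*(-6 + (0*(-⅕))*2) - 114 = -3*(-6 + 0*2) - 114 = -3*(-6 + 0) - 114 = -3*(-6) - 114 = 18 - 114 = -96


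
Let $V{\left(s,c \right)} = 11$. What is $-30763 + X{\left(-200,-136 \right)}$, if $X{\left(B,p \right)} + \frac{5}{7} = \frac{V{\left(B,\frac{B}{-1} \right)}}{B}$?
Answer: $- \frac{43069277}{1400} \approx -30764.0$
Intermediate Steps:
$X{\left(B,p \right)} = - \frac{5}{7} + \frac{11}{B}$
$-30763 + X{\left(-200,-136 \right)} = -30763 - \left(\frac{5}{7} - \frac{11}{-200}\right) = -30763 + \left(- \frac{5}{7} + 11 \left(- \frac{1}{200}\right)\right) = -30763 - \frac{1077}{1400} = - \frac{43069277}{1400}$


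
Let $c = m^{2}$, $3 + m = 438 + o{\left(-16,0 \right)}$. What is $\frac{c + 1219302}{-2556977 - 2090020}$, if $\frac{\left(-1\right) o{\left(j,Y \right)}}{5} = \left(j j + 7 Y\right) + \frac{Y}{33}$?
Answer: $- \frac{1933327}{4646997} \approx -0.41604$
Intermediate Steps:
$o{\left(j,Y \right)} = - 5 j^{2} - \frac{1160 Y}{33}$ ($o{\left(j,Y \right)} = - 5 \left(\left(j j + 7 Y\right) + \frac{Y}{33}\right) = - 5 \left(\left(j^{2} + 7 Y\right) + Y \frac{1}{33}\right) = - 5 \left(\left(j^{2} + 7 Y\right) + \frac{Y}{33}\right) = - 5 \left(j^{2} + \frac{232 Y}{33}\right) = - 5 j^{2} - \frac{1160 Y}{33}$)
$m = -845$ ($m = -3 + \left(438 - 5 \left(-16\right)^{2}\right) = -3 + \left(438 + \left(\left(-5\right) 256 + 0\right)\right) = -3 + \left(438 + \left(-1280 + 0\right)\right) = -3 + \left(438 - 1280\right) = -3 - 842 = -845$)
$c = 714025$ ($c = \left(-845\right)^{2} = 714025$)
$\frac{c + 1219302}{-2556977 - 2090020} = \frac{714025 + 1219302}{-2556977 - 2090020} = \frac{1933327}{-4646997} = 1933327 \left(- \frac{1}{4646997}\right) = - \frac{1933327}{4646997}$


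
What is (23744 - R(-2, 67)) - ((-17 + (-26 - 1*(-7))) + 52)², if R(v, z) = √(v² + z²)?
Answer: 23488 - √4493 ≈ 23421.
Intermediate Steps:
(23744 - R(-2, 67)) - ((-17 + (-26 - 1*(-7))) + 52)² = (23744 - √((-2)² + 67²)) - ((-17 + (-26 - 1*(-7))) + 52)² = (23744 - √(4 + 4489)) - ((-17 + (-26 + 7)) + 52)² = (23744 - √4493) - ((-17 - 19) + 52)² = (23744 - √4493) - (-36 + 52)² = (23744 - √4493) - 1*16² = (23744 - √4493) - 1*256 = (23744 - √4493) - 256 = 23488 - √4493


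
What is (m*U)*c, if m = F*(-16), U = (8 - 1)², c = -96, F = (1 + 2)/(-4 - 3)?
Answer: -32256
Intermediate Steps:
F = -3/7 (F = 3/(-7) = 3*(-⅐) = -3/7 ≈ -0.42857)
U = 49 (U = 7² = 49)
m = 48/7 (m = -3/7*(-16) = 48/7 ≈ 6.8571)
(m*U)*c = ((48/7)*49)*(-96) = 336*(-96) = -32256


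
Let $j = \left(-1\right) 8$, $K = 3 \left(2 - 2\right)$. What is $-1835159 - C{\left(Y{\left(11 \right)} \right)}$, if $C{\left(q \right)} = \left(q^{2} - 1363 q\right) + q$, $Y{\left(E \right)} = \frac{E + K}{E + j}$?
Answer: $- \frac{16471606}{9} \approx -1.8302 \cdot 10^{6}$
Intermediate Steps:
$K = 0$ ($K = 3 \cdot 0 = 0$)
$j = -8$
$Y{\left(E \right)} = \frac{E}{-8 + E}$ ($Y{\left(E \right)} = \frac{E + 0}{E - 8} = \frac{E}{-8 + E}$)
$C{\left(q \right)} = q^{2} - 1362 q$
$-1835159 - C{\left(Y{\left(11 \right)} \right)} = -1835159 - \frac{11}{-8 + 11} \left(-1362 + \frac{11}{-8 + 11}\right) = -1835159 - \frac{11}{3} \left(-1362 + \frac{11}{3}\right) = -1835159 - 11 \cdot \frac{1}{3} \left(-1362 + 11 \cdot \frac{1}{3}\right) = -1835159 - \frac{11 \left(-1362 + \frac{11}{3}\right)}{3} = -1835159 - \frac{11}{3} \left(- \frac{4075}{3}\right) = -1835159 - - \frac{44825}{9} = -1835159 + \frac{44825}{9} = - \frac{16471606}{9}$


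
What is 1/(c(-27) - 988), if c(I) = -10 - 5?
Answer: -1/1003 ≈ -0.00099701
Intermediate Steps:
c(I) = -15
1/(c(-27) - 988) = 1/(-15 - 988) = 1/(-1003) = -1/1003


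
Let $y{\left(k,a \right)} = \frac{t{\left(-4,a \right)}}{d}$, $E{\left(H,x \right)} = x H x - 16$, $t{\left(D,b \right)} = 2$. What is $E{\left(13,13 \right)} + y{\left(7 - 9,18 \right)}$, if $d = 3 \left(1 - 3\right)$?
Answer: $\frac{6542}{3} \approx 2180.7$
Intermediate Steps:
$d = -6$ ($d = 3 \left(-2\right) = -6$)
$E{\left(H,x \right)} = -16 + H x^{2}$ ($E{\left(H,x \right)} = H x x - 16 = H x^{2} - 16 = -16 + H x^{2}$)
$y{\left(k,a \right)} = - \frac{1}{3}$ ($y{\left(k,a \right)} = \frac{2}{-6} = 2 \left(- \frac{1}{6}\right) = - \frac{1}{3}$)
$E{\left(13,13 \right)} + y{\left(7 - 9,18 \right)} = \left(-16 + 13 \cdot 13^{2}\right) - \frac{1}{3} = \left(-16 + 13 \cdot 169\right) - \frac{1}{3} = \left(-16 + 2197\right) - \frac{1}{3} = 2181 - \frac{1}{3} = \frac{6542}{3}$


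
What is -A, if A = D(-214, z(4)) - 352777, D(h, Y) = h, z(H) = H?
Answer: 352991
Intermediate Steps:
A = -352991 (A = -214 - 352777 = -352991)
-A = -1*(-352991) = 352991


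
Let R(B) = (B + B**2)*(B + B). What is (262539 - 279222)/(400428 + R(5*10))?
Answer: -5561/218476 ≈ -0.025454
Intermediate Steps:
R(B) = 2*B*(B + B**2) (R(B) = (B + B**2)*(2*B) = 2*B*(B + B**2))
(262539 - 279222)/(400428 + R(5*10)) = (262539 - 279222)/(400428 + 2*(5*10)**2*(1 + 5*10)) = -16683/(400428 + 2*50**2*(1 + 50)) = -16683/(400428 + 2*2500*51) = -16683/(400428 + 255000) = -16683/655428 = -16683*1/655428 = -5561/218476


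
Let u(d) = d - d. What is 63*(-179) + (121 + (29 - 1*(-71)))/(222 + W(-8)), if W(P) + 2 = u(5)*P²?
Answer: -2480719/220 ≈ -11276.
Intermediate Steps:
u(d) = 0
W(P) = -2 (W(P) = -2 + 0*P² = -2 + 0 = -2)
63*(-179) + (121 + (29 - 1*(-71)))/(222 + W(-8)) = 63*(-179) + (121 + (29 - 1*(-71)))/(222 - 2) = -11277 + (121 + (29 + 71))/220 = -11277 + (121 + 100)*(1/220) = -11277 + 221*(1/220) = -11277 + 221/220 = -2480719/220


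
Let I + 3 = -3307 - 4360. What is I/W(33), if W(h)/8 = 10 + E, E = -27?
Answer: 3835/68 ≈ 56.397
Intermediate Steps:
W(h) = -136 (W(h) = 8*(10 - 27) = 8*(-17) = -136)
I = -7670 (I = -3 + (-3307 - 4360) = -3 - 7667 = -7670)
I/W(33) = -7670/(-136) = -7670*(-1/136) = 3835/68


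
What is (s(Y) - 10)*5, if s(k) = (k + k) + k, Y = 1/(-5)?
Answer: -53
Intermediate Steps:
Y = -⅕ ≈ -0.20000
s(k) = 3*k (s(k) = 2*k + k = 3*k)
(s(Y) - 10)*5 = (3*(-⅕) - 10)*5 = (-⅗ - 10)*5 = -53/5*5 = -53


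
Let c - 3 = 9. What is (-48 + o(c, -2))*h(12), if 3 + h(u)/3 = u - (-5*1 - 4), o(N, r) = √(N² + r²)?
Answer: -2592 + 108*√37 ≈ -1935.1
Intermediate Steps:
c = 12 (c = 3 + 9 = 12)
h(u) = 18 + 3*u (h(u) = -9 + 3*(u - (-5*1 - 4)) = -9 + 3*(u - (-5 - 4)) = -9 + 3*(u - 1*(-9)) = -9 + 3*(u + 9) = -9 + 3*(9 + u) = -9 + (27 + 3*u) = 18 + 3*u)
(-48 + o(c, -2))*h(12) = (-48 + √(12² + (-2)²))*(18 + 3*12) = (-48 + √(144 + 4))*(18 + 36) = (-48 + √148)*54 = (-48 + 2*√37)*54 = -2592 + 108*√37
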